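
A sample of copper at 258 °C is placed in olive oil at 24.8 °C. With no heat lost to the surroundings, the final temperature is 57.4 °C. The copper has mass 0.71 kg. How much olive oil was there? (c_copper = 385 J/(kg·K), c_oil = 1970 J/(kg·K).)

Conservation of energy gives ΣQ = 0:
0.71·385·(57.4 − 258) + m·1970·(57.4 − 24.8) = 0
64222 m = 54834
m = 54834/64222 ≈ 0.8538 kg

m ≈ 0.854 kg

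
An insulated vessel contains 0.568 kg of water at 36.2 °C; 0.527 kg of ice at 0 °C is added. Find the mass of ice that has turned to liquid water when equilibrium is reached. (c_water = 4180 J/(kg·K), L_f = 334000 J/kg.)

m_melted ≈ 0.257 kg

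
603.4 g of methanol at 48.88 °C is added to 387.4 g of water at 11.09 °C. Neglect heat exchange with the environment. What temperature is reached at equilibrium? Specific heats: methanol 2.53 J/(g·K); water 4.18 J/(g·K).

T_f ≈ 29.4 °C

Setting the total heat transfer to zero:
603.4·2.53·(T − 48.88) + 387.4·4.18·(T − 11.09) = 0
3145.9 T = 92579
T = 92579 / 3145.9 = 29.4 °C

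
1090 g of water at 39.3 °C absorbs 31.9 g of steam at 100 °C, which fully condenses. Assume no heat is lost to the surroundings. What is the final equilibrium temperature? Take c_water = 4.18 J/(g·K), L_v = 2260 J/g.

T_f ≈ 56.4 °C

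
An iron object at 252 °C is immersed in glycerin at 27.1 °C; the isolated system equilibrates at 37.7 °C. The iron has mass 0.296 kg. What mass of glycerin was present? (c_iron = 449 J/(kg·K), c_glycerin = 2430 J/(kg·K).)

m ≈ 1.11 kg

Heat lost by the iron = heat gained by the glycerin:
0.296·449·(252 − 37.7) = m·2430·(37.7 − 27.1)
25758 m = 28481  ⇒  m ≈ 1.106 kg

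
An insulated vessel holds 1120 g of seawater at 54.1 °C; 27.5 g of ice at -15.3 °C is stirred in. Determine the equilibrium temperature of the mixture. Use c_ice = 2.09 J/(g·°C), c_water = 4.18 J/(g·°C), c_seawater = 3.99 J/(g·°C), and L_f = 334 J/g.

T_f ≈ 50.5 °C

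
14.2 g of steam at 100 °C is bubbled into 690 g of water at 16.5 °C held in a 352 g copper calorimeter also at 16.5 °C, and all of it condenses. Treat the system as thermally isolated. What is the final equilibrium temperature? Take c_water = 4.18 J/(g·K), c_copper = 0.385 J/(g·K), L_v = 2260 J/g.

T_f ≈ 28.5 °C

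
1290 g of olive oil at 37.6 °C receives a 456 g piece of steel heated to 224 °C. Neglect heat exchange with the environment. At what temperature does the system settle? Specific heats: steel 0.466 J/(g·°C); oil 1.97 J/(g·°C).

T_f ≈ 52.0 °C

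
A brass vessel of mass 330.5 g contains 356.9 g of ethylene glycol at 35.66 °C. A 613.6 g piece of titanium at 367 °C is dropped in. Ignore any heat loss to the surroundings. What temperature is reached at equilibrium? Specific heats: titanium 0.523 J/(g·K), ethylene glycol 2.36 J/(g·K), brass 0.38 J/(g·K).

T_f ≈ 118.2 °C

Taking heat into each body as positive, Σ m c ΔT = 0:
613.6·0.523·(T − 367) + 356.9·2.36·(T − 35.66) + 330.5·0.38·(T − 35.66) = 0
1288.8 T = 152289
T = 152289 / 1288.8 = 118 °C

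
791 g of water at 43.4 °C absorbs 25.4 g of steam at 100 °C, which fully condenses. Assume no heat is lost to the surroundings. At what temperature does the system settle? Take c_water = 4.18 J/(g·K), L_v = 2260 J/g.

T_f ≈ 62.0 °C

Energy balance with sensible and latent terms:
latent heat released on condensation: 25.4·2260 = 57404; condensate cools 100→T: 25.4·4.18·(T − 100) = 106.17(T − 100); water warms: 791·4.18·(T − 43.4) = 3306.4(T − 43.4)
3412.6 T = 57404 + 10617 + 143497 = 211518
T ≈ 61.98 °C, under the boiling point, so the assumption holds.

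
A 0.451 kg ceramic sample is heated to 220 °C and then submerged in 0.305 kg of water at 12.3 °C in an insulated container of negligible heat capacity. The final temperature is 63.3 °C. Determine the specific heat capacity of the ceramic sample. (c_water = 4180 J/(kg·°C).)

c ≈ 920 J/(kg·°C)

Net heat exchanged in the isolated system is zero:
0.451×c×(63.3 − 220) + 0.305×4180×(63.3 − 12.3) = 0
-70.67 c = -65020
c = -65020/-70.67 ≈ 920 J/(kg·°C)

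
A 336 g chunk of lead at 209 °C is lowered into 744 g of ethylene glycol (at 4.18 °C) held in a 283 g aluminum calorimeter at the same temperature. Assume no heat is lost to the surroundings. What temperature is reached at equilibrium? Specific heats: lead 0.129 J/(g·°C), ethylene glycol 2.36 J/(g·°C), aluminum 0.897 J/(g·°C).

Net heat exchanged in the isolated system is zero:
336*0.129*(T − 209) + 744*2.36*(T − 4.18) + 283*0.897*(T − 4.18) = 0
(43.34 + 1755.8 + 253.85) T = 43.34*209 + 1755.8*4.18 + 253.85*4.18
T ≈ 8.50 °C

T_f ≈ 8.5 °C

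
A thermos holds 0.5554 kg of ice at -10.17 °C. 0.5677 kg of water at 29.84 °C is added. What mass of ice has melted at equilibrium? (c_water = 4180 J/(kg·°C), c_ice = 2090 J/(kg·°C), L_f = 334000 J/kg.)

Heat available from the water dropping to 0 °C: 0.5677×4180×29.84 = 70810 J.
Of that, 0.5554×2090×10.17 = 11805 J goes to bring the ice to 0 °C, leaving 59005 J.
Melting all 0.5554 kg of ice would need 0.5554×334000 = 185504 J.
That's not enough to melt it all — equilibrium is at 0 °C with ice remaining.
Mass melted = 59005/334000 ≈ 0.1767 kg.

m_melted ≈ 0.177 kg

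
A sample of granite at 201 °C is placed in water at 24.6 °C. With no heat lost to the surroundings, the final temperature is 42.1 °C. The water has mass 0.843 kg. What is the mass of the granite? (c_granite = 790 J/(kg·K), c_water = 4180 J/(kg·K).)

Conservation of energy gives ΣQ = 0:
m×790×(42.1 − 201) + 0.843×4180×(42.1 − 24.6) = 0
-125531 m = -61665
m = -61665/-125531 ≈ 0.4912 kg

m ≈ 0.491 kg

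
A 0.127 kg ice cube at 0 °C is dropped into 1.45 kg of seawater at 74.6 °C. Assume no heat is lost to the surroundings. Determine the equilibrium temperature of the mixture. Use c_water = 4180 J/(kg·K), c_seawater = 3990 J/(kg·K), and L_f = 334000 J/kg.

Energy balance with sensible and latent terms:
melt ice: 0.127×334000 = 42418; meltwater 0→T: 0.127×4180×T = 530.86 T; seawater cools: 1.45×3990×(T − 74.6) = 5785.5(T − 74.6)
6316.4 T = 431598 − 42418 = 389180
T ≈ 61.61 °C (positive, so assuming full melt was valid).

T_f ≈ 61.6 °C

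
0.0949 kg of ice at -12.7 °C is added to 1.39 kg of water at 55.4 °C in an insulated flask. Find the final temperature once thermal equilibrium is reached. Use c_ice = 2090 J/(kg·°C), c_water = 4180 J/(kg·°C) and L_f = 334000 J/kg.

T_f ≈ 46.3 °C

Energy balance with sensible and latent terms:
warm ice to 0 °C: 0.0949×2090×(0 − (-12.7)) = 2518.9; latent heat to melt: 0.0949×334000 = 31697; meltwater 0→T: 0.0949×4180×T = 396.68 T; water: 5810.2(T − 55.4)
6206.9 T = 321885 − 34216 = 287670
T ≈ 46.35 °C. Since T > 0 °C, the all-ice-melts assumption holds.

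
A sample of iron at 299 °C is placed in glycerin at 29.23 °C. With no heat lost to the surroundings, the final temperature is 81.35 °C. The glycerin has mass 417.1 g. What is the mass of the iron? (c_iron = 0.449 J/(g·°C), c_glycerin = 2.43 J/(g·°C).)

m ≈ 541 g

Conservation of energy gives ΣQ = 0:
m×0.449×(81.35 − 299) + 417.1×2.43×(81.35 − 29.23) = 0
-97.72 m = -52826
m = -52826/-97.72 ≈ 540.6 g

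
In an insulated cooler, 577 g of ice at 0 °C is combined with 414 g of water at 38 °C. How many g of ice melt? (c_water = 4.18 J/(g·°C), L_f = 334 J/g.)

m_melted ≈ 197 g

Heat available from the water dropping to 0 °C: 414×4.18×38 = 65760 J.
Fully melting the ice requires m_ice L_f = 577×334 = 192718 J.
Since 65760 < 192718 J, not all the ice melts; equilibrium is at 0 °C.
m_melted×334 = 65760  ⇒  m_melted ≈ 196.9 g.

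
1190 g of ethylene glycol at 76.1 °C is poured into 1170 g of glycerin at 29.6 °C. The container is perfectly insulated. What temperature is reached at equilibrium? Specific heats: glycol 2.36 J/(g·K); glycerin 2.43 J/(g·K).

Setting the total heat transfer to zero:
1190×2.36×(T − 76.1) + 1170×2.43×(T − 29.6) = 0
2808.4(T − 76.1) + 2843.1(T − 29.6) = 0
5651.5 T = 297875
T = 297875/5651.5 ≈ 52.71 °C

T_f ≈ 52.7 °C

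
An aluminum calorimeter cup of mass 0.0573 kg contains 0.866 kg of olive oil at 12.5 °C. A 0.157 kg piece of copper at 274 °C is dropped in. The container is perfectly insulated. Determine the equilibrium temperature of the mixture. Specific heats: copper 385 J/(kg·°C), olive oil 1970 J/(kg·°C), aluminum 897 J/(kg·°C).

Net heat exchanged in the isolated system is zero:
0.157*385*(T − 274) + 0.866*1970*(T − 12.5) + 0.0573*897*(T − 12.5) = 0
60.45(T − 274) + 1706(T − 12.5) + 51.4(T − 12.5) = 0
1817.9 T = 38530
T ≈ 21.20 °C

T_f ≈ 21.2 °C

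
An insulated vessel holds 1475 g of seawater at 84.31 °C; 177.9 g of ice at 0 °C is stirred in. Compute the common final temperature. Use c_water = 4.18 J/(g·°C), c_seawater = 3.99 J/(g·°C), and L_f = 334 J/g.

Energy conservation, ΣQ = 0:
melt ice: 177.9×334 = 59419
  warm the meltwater: 743.62 T
  seawater cools: 1475×3.99×(T − 84.31) = 5885.2(T − 84.31)
6628.9 T = 496185 − 59419 = 436767
T ≈ 65.89 °C — above 0 °C, consistent with complete melting.

T_f ≈ 65.9 °C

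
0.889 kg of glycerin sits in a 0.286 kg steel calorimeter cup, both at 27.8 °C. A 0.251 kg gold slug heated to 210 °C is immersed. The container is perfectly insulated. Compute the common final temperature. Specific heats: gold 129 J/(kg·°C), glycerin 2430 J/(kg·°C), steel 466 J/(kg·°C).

Net heat exchanged in the isolated system is zero:
0.251*129*(T − 210) + 0.889*2430*(T − 27.8) + 0.286*466*(T − 27.8) = 0
(32.38 + 2160.3 + 133.28) T = 32.38*210 + 2160.3*27.8 + 133.28*27.8
T = 70560/2325.9 ≈ 30.34 °C

T_f ≈ 30.3 °C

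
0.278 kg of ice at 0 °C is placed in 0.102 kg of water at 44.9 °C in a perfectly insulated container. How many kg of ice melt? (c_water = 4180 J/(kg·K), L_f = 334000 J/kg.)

m_melted ≈ 0.0573 kg

Cooling the water to 0 °C releases 0.102·4180·44.9 = 19144 J.
Fully melting the ice requires m_ice L_f = 0.278·334000 = 92852 J.
Since 19144 < 92852 J, not all the ice melts; equilibrium is at 0 °C.
m_melted·334000 = 19144  ⇒  m_melted ≈ 0.05732 kg.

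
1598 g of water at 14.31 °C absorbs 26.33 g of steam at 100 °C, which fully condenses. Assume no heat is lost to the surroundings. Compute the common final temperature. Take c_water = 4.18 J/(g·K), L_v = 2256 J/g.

Heat gained plus heat lost sum to zero:
steam→water at 100 °C releases m L_v = 26.33×2256 = 59400; condensed water 100 °C→T: 110.06(T − 100); water warms: 1598×4.18×(T − 14.31) = 6679.6(T − 14.31)
6789.7 T = 59400 + 11006 + 95586 = 165992
T ≈ 24.45 °C — below 100 °C, confirming all the steam condensed.

T_f ≈ 24.4 °C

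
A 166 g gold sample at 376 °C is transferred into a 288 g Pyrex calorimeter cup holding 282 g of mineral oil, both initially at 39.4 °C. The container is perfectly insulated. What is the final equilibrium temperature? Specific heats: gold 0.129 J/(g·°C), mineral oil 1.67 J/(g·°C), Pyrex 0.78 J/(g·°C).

T_f ≈ 49.5 °C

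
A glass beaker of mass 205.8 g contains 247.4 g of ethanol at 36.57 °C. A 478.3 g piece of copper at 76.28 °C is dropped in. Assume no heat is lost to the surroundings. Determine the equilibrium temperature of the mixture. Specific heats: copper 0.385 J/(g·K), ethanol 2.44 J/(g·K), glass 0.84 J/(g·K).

T_f ≈ 44.2 °C

Energy conservation, ΣQ = 0:
478.3·0.385·(T − 76.28) + 247.4·2.44·(T − 36.57) + 205.8·0.84·(T − 36.57) = 0
184.15(T − 76.28) + 603.66(T − 36.57) + 172.87(T − 36.57) = 0
(184.15 + 603.66 + 172.87) T = 184.15·76.28 + 603.66·36.57 + 172.87·36.57
T ≈ 44.18 °C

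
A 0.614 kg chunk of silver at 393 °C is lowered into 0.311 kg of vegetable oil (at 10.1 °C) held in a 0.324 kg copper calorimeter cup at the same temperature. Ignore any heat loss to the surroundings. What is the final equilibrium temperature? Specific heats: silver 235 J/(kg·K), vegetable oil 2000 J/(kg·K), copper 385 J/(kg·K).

Heat gained plus heat lost sum to zero:
0.614·235·(T − 393) + 0.311·2000·(T − 10.1) + 0.324·385·(T − 10.1) = 0
144.29(T − 393) + 622(T − 10.1) + 124.74(T − 10.1) = 0
891.03 T = 64248
T ≈ 72.11 °C

T_f ≈ 72.1 °C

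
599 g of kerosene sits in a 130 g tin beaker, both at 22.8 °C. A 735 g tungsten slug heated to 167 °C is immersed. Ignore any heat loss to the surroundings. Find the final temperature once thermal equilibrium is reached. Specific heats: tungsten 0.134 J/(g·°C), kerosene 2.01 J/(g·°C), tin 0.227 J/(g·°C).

T_f = Σ m_i c_i T_i / Σ m_i c_i:
T_f = (98.49×167 + 1204×22.8 + 29.51×22.8) / (98.49 + 1204 + 29.51)
    = 44572 / 1332 ≈ 33.46 °C

T_f ≈ 33.5 °C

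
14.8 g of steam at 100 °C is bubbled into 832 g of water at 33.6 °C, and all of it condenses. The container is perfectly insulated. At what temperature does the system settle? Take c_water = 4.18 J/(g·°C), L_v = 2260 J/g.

Energy conservation, ΣQ = 0:
condense steam: −14.8·2260 = −33448
  condensed water 100 °C→T: 61.86(T − 100)
  water warms: 832·4.18·(T − 33.6) = 3477.8(T − 33.6)
3539.6 T = 33448 + 6186.4 + 116853 = 156487
T ≈ 44.21 °C, under the boiling point, so the assumption holds.

T_f ≈ 44.2 °C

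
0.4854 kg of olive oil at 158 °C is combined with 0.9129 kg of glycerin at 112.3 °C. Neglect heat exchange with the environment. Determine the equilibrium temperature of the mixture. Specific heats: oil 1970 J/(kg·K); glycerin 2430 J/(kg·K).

T_f ≈ 126.1 °C

Energy conservation, ΣQ = 0:
0.4854*1970*(T − 158) + 0.9129*2430*(T − 112.3) = 0
956.24(T − 158) + 2218.3(T − 112.3) = 0
(956.24 + 2218.3) T = 956.24*158 + 2218.3*112.3
T = 400206/3174.6 ≈ 126.07 °C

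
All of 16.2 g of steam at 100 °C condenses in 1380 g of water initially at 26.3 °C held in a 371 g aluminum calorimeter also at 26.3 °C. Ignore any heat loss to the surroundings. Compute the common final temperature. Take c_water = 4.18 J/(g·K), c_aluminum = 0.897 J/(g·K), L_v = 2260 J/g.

T_f ≈ 33.0 °C

Net heat exchanged in the isolated system is zero:
steam→water at 100 °C releases m L_v = 16.2×2260 = 36612; condensed water 100 °C→T: 67.72(T − 100); water warms: 1380×4.18×(T − 26.3) = 5768.4(T − 26.3); aluminum cup: 371×0.897×(T − 26.3) = 332.79(T − 26.3)
6168.9 T = 36612 + 6771.6 + 160461 = 203845
T ≈ 33.04 °C (< 100 °C, so full condensation is consistent).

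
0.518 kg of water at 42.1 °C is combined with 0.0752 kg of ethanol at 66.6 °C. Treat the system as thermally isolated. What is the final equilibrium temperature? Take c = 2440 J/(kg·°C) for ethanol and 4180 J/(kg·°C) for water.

T_f ≈ 44.0 °C

Set heat shed by the hot body equal to heat absorbed by the cold body:
0.0752×2440×(66.6 − T) = 0.518×4180×(T − 42.1)
183.49(66.6 − T) = 2165.2(T − 42.1)
2348.7 T = 103377  ⇒  T ≈ 44.01 °C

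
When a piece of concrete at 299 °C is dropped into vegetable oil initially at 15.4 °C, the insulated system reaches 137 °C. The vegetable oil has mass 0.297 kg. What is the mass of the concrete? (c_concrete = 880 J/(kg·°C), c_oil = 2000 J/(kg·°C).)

m ≈ 0.507 kg

Heat gained plus heat lost sum to zero:
m·880·(137 − 299) + 0.297·2000·(137 − 15.4) = 0
-142560 m = -72230
m = -72230/-142560 ≈ 0.5067 kg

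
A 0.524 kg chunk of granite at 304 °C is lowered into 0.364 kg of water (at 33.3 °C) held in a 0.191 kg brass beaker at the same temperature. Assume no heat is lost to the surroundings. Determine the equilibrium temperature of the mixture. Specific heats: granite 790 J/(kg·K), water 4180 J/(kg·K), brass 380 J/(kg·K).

Energy conservation, ΣQ = 0:
0.524·790·(T − 304) + 0.364·4180·(T − 33.3) + 0.191·380·(T − 33.3) = 0
413.96(T − 304) + 1521.5(T − 33.3) + 72.58(T − 33.3) = 0
(413.96 + 1521.5 + 72.58) T = 413.96·304 + 1521.5·33.3 + 72.58·33.3
T = 178927 / 2008.1 = 89.1 °C

T_f ≈ 89.1 °C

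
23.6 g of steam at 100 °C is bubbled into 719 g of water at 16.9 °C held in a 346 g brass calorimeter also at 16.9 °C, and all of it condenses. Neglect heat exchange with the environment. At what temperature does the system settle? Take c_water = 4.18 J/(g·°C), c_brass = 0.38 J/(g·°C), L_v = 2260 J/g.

T_f ≈ 35.9 °C

Sum of m c ΔT and latent-heat terms is zero:
latent heat released on condensation: 23.6×2260 = 53336
  condensate cools 100→T: 23.6×4.18×(T − 100) = 98.65(T − 100)
  original water: 3005.4(T − 16.9)
  brass cup: 346×0.38×(T − 16.9) = 131.48(T − 16.9)
3235.5 T = 53336 + 9864.8 + 53014 = 116214
T ≈ 35.92 °C, under the boiling point, so the assumption holds.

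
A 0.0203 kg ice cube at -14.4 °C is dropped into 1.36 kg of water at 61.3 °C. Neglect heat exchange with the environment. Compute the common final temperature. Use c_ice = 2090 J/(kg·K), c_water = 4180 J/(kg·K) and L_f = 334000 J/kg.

T_f ≈ 59.1 °C

Sum of m c ΔT and latent-heat terms is zero:
warm ice to 0 °C: 0.0203·2090·(0 − (-14.4)) = 610.95
  melt ice: 0.0203·334000 = 6780.2
  warm the meltwater: 84.85 T
  water: 5684.8(T − 61.3)
5769.7 T = 348478 − 7391.1 = 341087
T ≈ 59.12 °C. Since T > 0 °C, the all-ice-melts assumption holds.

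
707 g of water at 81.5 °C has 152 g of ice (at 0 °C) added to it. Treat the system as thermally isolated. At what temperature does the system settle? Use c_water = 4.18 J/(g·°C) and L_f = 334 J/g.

Energy conservation, ΣQ = 0:
fusion: m_ice L_f = 152×334 = 50768; warm the meltwater: 635.36 T; water: 2955.3(T − 81.5)
3590.6 T = 240854 − 50768 = 190086
T ≈ 52.94 °C (positive, so assuming full melt was valid).

T_f ≈ 52.9 °C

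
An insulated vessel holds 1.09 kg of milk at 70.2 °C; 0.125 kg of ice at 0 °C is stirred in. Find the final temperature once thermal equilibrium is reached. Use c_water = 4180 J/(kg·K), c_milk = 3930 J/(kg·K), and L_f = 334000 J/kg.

T_f ≈ 53.9 °C

Conservation of energy gives ΣQ = 0:
latent heat to melt: 0.125·334000 = 41750; meltwater 0→T: 0.125·4180·T = 522.5 T; milk cools: 1.09·3930·(T − 70.2) = 4283.7(T − 70.2)
4806.2 T = 300716 − 41750 = 258966
T ≈ 53.88 °C. Since T > 0 °C, the all-ice-melts assumption holds.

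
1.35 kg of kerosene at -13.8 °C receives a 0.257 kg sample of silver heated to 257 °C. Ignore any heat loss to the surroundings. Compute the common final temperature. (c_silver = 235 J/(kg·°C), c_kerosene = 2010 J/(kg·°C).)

T_f ≈ -7.9 °C

Setting the total heat transfer to zero:
0.257·235·(T − 257) + 1.35·2010·(T − (-13.8)) = 0
60.4(T − 257) + 2713.5(T − (-13.8)) = 0
2773.9 T = -21925
T = -21925/2773.9 ≈ -7.90 °C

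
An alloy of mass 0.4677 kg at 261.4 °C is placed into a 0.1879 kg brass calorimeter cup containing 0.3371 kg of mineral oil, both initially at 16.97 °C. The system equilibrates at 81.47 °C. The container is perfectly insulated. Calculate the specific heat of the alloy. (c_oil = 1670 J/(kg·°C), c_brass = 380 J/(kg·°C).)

Let T be the final temperature. ΣQ_i = 0:
0.4677·c·(81.47 − 261.4) + 0.3371·1670·(81.47 − 16.97) + 0.1879·380·(81.47 − 16.97) = 0
-84.15 c = -40916
c = -40916/-84.15 ≈ 486.2 J/(kg·°C)

c ≈ 486 J/(kg·°C)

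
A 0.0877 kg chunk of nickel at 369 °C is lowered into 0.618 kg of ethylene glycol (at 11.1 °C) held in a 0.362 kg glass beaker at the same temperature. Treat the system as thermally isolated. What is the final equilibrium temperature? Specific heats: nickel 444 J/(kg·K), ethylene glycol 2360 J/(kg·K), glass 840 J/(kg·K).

Energy conservation, ΣQ = 0:
0.0877·444·(T − 369) + 0.618·2360·(T − 11.1) + 0.362·840·(T − 11.1) = 0
38.94(T − 369) + 1458.5(T − 11.1) + 304.08(T − 11.1) = 0
1801.5 T = 33933
T ≈ 18.84 °C

T_f ≈ 18.8 °C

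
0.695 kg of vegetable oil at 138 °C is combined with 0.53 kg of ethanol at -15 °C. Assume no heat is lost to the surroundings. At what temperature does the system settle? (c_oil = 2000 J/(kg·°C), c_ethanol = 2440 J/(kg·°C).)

With ΣQ=0 the equilibrium temperature is the m·c-weighted mean:
T_f = (1390*138 + 1293.2*(-15)) / (1390 + 1293.2)
    = 172422 / 2683.2 ≈ 64.26 °C

T_f ≈ 64.3 °C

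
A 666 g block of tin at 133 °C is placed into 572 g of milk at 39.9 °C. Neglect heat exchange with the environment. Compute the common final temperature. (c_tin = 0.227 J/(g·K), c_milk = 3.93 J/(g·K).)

T_f ≈ 45.8 °C

Energy conservation, ΣQ = 0:
666*0.227*(T − 133) + 572*3.93*(T − 39.9) = 0
(151.18 + 2248) T = 151.18*133 + 2248*39.9
T = 109801/2399.1 ≈ 45.77 °C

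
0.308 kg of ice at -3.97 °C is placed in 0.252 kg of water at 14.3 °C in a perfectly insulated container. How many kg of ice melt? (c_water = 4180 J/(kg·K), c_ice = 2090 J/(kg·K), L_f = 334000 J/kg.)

m_melted ≈ 0.0374 kg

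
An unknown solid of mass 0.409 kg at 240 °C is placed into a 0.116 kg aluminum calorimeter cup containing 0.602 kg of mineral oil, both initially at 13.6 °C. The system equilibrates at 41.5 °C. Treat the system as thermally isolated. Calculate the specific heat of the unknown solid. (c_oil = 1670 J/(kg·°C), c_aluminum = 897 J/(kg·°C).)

Taking heat into each body as positive, Σ m c ΔT = 0:
0.409·c·(41.5 − 240) + 0.602·1670·(41.5 − 13.6) + 0.116·897·(41.5 − 13.6) = 0
-81.19 c = -30952
c = -30952/-81.19 ≈ 381.2 J/(kg·°C)

c ≈ 381 J/(kg·°C)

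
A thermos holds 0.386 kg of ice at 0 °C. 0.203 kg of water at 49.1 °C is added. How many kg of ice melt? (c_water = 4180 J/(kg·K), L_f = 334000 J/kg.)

m_melted ≈ 0.125 kg

Heat available from the water dropping to 0 °C: 0.203·4180·49.1 = 41663 J.
To melt every bit of ice: 0.386·334000 = 128924 J.
Since 41663 < 128924 J, not all the ice melts; equilibrium is at 0 °C.
m_melt = 41663 / L_f = 0.1247 kg.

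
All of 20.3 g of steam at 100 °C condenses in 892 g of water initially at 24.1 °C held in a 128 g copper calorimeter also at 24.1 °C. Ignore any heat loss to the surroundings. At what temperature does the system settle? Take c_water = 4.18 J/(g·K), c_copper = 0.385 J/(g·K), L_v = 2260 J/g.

T_f ≈ 37.6 °C

Energy balance with sensible and latent terms:
latent heat released on condensation: 20.3·2260 = 45878
  condensed water 100 °C→T: 84.85(T − 100)
  water warms: 892·4.18·(T − 24.1) = 3728.6(T − 24.1)
  copper cup: 128·0.385·(T − 24.1) = 49.28(T − 24.1)
3862.7 T = 45878 + 8485.4 + 91046 = 145409
T ≈ 37.64 °C — below 100 °C, confirming all the steam condensed.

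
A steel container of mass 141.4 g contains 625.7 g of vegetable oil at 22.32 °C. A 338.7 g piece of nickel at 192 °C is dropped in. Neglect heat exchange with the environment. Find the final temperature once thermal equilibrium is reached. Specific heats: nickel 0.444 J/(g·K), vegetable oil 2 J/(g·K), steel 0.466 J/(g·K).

T_f ≈ 39.7 °C

Heat gained plus heat lost sum to zero:
338.7·0.444·(T − 192) + 625.7·2·(T − 22.32) + 141.4·0.466·(T − 22.32) = 0
150.38(T − 192) + 1251.4(T − 22.32) + 65.89(T − 22.32) = 0
1467.7 T = 58275
T = 58275/1467.7 ≈ 39.71 °C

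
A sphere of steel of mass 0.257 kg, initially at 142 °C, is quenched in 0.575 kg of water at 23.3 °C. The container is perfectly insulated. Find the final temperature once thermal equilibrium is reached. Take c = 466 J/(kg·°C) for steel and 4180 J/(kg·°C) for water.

T_f ≈ 28.9 °C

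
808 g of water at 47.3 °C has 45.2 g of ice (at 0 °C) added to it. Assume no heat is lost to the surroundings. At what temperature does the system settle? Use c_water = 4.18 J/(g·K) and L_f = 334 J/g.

T_f ≈ 40.6 °C

Energy balance with sensible and latent terms:
melt ice: 45.2×334 = 15097
  meltwater 0→T: 45.2×4.18×T = 188.94 T
  water: 3377.4(T − 47.3)
3566.4 T = 159753 − 15097 = 144656
T ≈ 40.56 °C — above 0 °C, consistent with complete melting.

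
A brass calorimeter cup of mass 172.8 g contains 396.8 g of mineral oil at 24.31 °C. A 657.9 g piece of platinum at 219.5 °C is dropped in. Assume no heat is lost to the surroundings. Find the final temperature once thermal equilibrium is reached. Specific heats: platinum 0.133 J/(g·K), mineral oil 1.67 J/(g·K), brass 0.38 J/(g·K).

Net heat exchanged in the isolated system is zero:
657.9*0.133*(T − 219.5) + 396.8*1.67*(T − 24.31) + 172.8*0.38*(T − 24.31) = 0
(87.5 + 662.66 + 65.66) T = 87.5*219.5 + 662.66*24.31 + 65.66*24.31
T = 36912 / 815.82 = 45.2 °C

T_f ≈ 45.2 °C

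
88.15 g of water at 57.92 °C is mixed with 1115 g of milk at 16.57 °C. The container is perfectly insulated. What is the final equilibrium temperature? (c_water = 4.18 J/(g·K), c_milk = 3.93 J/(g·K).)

Set heat shed by the hot body equal to heat absorbed by the cold body:
88.15×4.18×(57.92 − T) = 1115×3.93×(T − 16.57)
368.47(57.92 − T) = 4381.9(T − 16.57)
4750.4 T = 93951  ⇒  T ≈ 19.78 °C

T_f ≈ 19.8 °C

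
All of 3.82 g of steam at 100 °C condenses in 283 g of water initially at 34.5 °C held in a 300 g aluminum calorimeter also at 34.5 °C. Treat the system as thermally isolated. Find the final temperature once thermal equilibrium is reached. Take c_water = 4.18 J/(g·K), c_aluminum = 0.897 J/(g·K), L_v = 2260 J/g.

Net heat exchanged in the isolated system is zero:
latent heat released on condensation: 3.82×2260 = 8633.2; condensate cools 100→T: 3.82×4.18×(T − 100) = 15.97(T − 100); original water: 1182.9(T − 34.5); aluminum cup: 300×0.897×(T − 34.5) = 269.1(T − 34.5)
1468 T = 8633.2 + 1596.8 + 50095 = 60325
T ≈ 41.09 °C, under the boiling point, so the assumption holds.

T_f ≈ 41.1 °C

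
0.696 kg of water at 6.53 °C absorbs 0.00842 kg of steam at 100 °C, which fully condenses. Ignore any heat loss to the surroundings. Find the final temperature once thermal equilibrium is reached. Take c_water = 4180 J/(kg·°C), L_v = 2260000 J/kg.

T_f ≈ 14.1 °C

Conservation of energy gives ΣQ = 0:
condense steam: −0.00842×2260000 = −19029
  condensate cools 100→T: 0.00842×4180×(T − 100) = 35.2(T − 100)
  original water: 2909.3(T − 6.53)
2944.5 T = 19029 + 3519.6 + 18998 = 41546
T ≈ 14.11 °C — below 100 °C, confirming all the steam condensed.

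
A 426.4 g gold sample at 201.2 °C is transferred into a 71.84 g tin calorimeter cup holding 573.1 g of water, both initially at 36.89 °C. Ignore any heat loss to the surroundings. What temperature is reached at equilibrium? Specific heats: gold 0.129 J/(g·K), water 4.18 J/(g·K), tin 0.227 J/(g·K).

T_f ≈ 40.6 °C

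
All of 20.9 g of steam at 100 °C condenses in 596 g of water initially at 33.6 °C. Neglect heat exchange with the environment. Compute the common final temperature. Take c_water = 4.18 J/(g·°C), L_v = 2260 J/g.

Sum of m c ΔT and latent-heat terms is zero:
latent heat released on condensation: 20.9·2260 = 47234
  condensate cools 100→T: 20.9·4.18·(T − 100) = 87.36(T − 100)
  original water: 2491.3(T − 33.6)
2578.6 T = 47234 + 8736.2 + 83707 = 139677
T ≈ 54.17 °C — below 100 °C, confirming all the steam condensed.

T_f ≈ 54.2 °C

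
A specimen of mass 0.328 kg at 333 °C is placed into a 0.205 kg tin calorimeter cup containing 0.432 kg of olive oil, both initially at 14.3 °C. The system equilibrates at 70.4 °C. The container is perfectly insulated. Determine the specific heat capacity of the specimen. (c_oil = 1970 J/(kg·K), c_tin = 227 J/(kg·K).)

Net heat exchanged in the isolated system is zero:
0.328·c·(70.4 − 333) + 0.432·1970·(70.4 − 14.3) + 0.205·227·(70.4 − 14.3) = 0
-86.13 c = -50354
c = -50354/-86.13 ≈ 584.6 J/(kg·K)

c ≈ 585 J/(kg·K)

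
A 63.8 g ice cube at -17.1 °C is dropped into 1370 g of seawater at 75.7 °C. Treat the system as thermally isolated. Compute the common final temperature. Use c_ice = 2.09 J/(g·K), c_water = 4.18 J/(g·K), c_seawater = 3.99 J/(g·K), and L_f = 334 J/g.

T_f ≈ 68.1 °C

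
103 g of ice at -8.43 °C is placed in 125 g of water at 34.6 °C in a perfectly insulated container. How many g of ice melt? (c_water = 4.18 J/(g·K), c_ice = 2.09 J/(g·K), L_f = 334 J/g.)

m_melted ≈ 48.7 g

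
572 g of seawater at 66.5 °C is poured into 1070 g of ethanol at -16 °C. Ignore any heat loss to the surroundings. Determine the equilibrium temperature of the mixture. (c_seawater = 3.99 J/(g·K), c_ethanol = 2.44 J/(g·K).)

T_f ≈ 22.5 °C

Let T be the final temperature. ΣQ_i = 0:
572·3.99·(T − 66.5) + 1070·2.44·(T − (-16)) = 0
(2282.3 + 2610.8) T = 2282.3·66.5 + 2610.8·(-16)
T = 109999 / 4893.1 = 22.5 °C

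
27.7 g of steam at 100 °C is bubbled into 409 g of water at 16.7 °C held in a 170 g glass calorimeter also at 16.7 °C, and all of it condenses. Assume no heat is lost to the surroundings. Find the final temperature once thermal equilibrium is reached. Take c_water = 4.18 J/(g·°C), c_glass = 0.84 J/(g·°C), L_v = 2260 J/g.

Conservation of energy gives ΣQ = 0:
latent heat released on condensation: 27.7×2260 = 62602; condensed water 100 °C→T: 115.79(T − 100); water warms: 409×4.18×(T − 16.7) = 1709.6(T − 16.7); cup: 142.8(T − 16.7)
1968.2 T = 62602 + 11579 + 30935 = 105116
T ≈ 53.41 °C (< 100 °C, so full condensation is consistent).

T_f ≈ 53.4 °C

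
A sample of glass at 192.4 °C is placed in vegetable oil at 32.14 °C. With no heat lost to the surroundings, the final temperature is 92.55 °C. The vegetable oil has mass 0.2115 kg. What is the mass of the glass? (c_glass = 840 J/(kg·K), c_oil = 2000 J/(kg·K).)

m ≈ 0.305 kg

Energy conservation, ΣQ = 0:
m·840·(92.55 − 192.4) + 0.2115·2000·(92.55 − 32.14) = 0
-83874 m = -25553
m = -25553/-83874 ≈ 0.3047 kg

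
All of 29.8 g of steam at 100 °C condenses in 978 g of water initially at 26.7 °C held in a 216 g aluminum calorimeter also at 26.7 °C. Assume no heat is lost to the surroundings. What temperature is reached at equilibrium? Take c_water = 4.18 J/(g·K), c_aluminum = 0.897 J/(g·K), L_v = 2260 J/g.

Taking heat into each body as positive, Σ m c ΔT = 0:
condense steam: −29.8×2260 = −67348
  condensate cools 100→T: 29.8×4.18×(T − 100) = 124.56(T − 100)
  original water: 4088(T − 26.7)
  aluminum cup: 216×0.897×(T − 26.7) = 193.75(T − 26.7)
4406.4 T = 67348 + 12456 + 114324 = 194128
T ≈ 44.06 °C (< 100 °C, so full condensation is consistent).

T_f ≈ 44.1 °C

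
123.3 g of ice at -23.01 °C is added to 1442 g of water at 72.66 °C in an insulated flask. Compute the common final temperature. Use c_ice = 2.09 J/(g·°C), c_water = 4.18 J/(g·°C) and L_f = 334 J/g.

T_f ≈ 59.7 °C

Let T be the final temperature. ΣQ_i = 0:
ice -23.01→0 °C: 123.3×2.09×23.01 = 5929.6; fusion: m_ice L_f = 123.3×334 = 41182; meltwater 0→T: 123.3×4.18×T = 515.39 T; water cools: 1442×4.18×(T − 72.66) = 6027.6(T − 72.66)
6543 T = 437963 − 47112 = 390851
T ≈ 59.74 °C — above 0 °C, consistent with complete melting.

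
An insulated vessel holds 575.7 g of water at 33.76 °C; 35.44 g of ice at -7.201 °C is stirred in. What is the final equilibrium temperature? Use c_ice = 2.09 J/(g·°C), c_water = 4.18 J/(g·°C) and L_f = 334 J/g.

T_f ≈ 27.0 °C

Setting the total heat transfer to zero:
ice -7.201→0 °C: 35.44×2.09×7.201 = 533.38; fusion: m_ice L_f = 35.44×334 = 11837; meltwater 0→T: 35.44×4.18×T = 148.14 T; water cools: 575.7×4.18×(T − 33.76) = 2406.4(T − 33.76)
2554.6 T = 81241 − 12370 = 68871
T ≈ 26.96 °C (positive, so assuming full melt was valid).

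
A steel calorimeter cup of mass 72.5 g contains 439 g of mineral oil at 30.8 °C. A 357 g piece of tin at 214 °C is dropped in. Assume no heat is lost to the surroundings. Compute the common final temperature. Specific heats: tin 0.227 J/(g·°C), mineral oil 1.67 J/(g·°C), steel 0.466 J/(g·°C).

T_f ≈ 48.3 °C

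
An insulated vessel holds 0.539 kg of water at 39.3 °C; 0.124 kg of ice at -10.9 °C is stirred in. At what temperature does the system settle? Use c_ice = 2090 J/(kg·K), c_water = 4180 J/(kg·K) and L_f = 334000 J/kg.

T_f ≈ 16.0 °C

Energy conservation, ΣQ = 0:
ice -10.9→0 °C: 0.124×2090×10.9 = 2824.8
  melt ice: 0.124×334000 = 41416
  meltwater 0→T: 0.124×4180×T = 518.32 T
  water cools: 0.539×4180×(T − 39.3) = 2253(T − 39.3)
2771.3 T = 88544 − 44241 = 44303
T ≈ 15.99 °C (positive, so assuming full melt was valid).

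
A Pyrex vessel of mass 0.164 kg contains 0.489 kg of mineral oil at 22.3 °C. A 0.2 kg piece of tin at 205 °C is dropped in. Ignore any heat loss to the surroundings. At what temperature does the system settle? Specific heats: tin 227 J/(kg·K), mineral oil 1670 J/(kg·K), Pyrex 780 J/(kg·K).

T_f ≈ 30.7 °C

Heat gained plus heat lost sum to zero:
0.2*227*(T − 205) + 0.489*1670*(T − 22.3) + 0.164*780*(T − 22.3) = 0
45.4(T − 205) + 816.63(T − 22.3) + 127.92(T − 22.3) = 0
989.95 T = 30370
T ≈ 30.68 °C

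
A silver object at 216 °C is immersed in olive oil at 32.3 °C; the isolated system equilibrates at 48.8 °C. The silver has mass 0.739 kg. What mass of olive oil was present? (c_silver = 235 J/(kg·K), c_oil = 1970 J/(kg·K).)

m ≈ 0.893 kg

Conservation of energy gives ΣQ = 0:
0.739×235×(48.8 − 216) + m×1970×(48.8 − 32.3) = 0
32505 m = 29037
m = 29037/32505 ≈ 0.8933 kg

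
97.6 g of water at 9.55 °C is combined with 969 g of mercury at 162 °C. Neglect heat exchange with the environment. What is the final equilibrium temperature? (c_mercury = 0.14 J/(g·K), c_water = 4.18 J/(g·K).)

Taking heat into each body as positive, Σ m c ΔT = 0:
969*0.14*(T − 162) + 97.6*4.18*(T − 9.55) = 0
135.66(T − 162) + 407.97(T − 9.55) = 0
543.63 T = 25873
T = 25873/543.63 ≈ 47.59 °C

T_f ≈ 47.6 °C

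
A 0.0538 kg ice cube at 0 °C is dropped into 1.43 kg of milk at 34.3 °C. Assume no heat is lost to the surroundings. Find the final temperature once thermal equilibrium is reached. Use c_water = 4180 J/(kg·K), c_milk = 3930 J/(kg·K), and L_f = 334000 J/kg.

T_f ≈ 29.9 °C

Conservation of energy gives ΣQ = 0:
melt ice: 0.0538×334000 = 17969
  warm the meltwater: 224.88 T
  milk cools: 1.43×3930×(T − 34.3) = 5619.9(T − 34.3)
5844.8 T = 192763 − 17969 = 174793
T ≈ 29.91 °C (positive, so assuming full melt was valid).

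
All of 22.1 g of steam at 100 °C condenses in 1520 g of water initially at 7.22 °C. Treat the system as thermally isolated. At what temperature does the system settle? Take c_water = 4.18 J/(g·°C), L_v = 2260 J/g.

T_f ≈ 16.3 °C

Net heat exchanged in the isolated system is zero:
steam→water at 100 °C releases m L_v = 22.1·2260 = 49946; condensate cools 100→T: 22.1·4.18·(T − 100) = 92.38(T − 100); water warms: 1520·4.18·(T − 7.22) = 6353.6(T − 7.22)
6446 T = 49946 + 9237.8 + 45873 = 105057
T ≈ 16.30 °C — below 100 °C, confirming all the steam condensed.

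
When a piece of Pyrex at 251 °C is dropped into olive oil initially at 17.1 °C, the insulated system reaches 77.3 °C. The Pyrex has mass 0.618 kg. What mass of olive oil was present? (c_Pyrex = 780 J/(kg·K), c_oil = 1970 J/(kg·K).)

m ≈ 0.706 kg

Heat gained plus heat lost sum to zero:
0.618×780×(77.3 − 251) + m×1970×(77.3 − 17.1) = 0
118594 m = 83730
m = 83730/118594 ≈ 0.706 kg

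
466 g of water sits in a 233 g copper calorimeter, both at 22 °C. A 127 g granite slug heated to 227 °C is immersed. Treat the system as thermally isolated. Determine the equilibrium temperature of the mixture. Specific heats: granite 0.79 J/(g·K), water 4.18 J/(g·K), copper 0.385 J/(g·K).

Let T be the final temperature. ΣQ_i = 0:
127*0.79*(T − 227) + 466*4.18*(T − 22) + 233*0.385*(T − 22) = 0
100.33(T − 227) + 1947.9(T − 22) + 89.7(T − 22) = 0
2137.9 T = 67602
T = 67602/2137.9 ≈ 31.62 °C

T_f ≈ 31.6 °C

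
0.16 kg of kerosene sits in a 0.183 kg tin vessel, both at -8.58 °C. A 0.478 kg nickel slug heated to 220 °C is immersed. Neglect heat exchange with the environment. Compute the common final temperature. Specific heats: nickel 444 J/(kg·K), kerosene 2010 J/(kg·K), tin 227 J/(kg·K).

T_f ≈ 75.7 °C

T_f = Σ m_i c_i T_i / Σ m_i c_i:
T_f = (212.23×220 + 321.6×(-8.58) + 41.54×(-8.58)) / (212.23 + 321.6 + 41.54)
    = 43575 / 575.37 ≈ 75.73 °C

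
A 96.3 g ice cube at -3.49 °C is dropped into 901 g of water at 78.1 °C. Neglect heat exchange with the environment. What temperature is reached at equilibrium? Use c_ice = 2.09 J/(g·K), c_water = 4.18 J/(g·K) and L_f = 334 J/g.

T_f ≈ 62.7 °C

Conservation of energy gives ΣQ = 0:
warm ice to 0 °C: 96.3·2.09·(0 − (-3.49)) = 702.42
  latent heat to melt: 96.3·334 = 32164
  warm the meltwater: 402.53 T
  water cools: 901·4.18·(T − 78.1) = 3766.2(T − 78.1)
4168.7 T = 294139 − 32867 = 261272
T ≈ 62.67 °C — above 0 °C, consistent with complete melting.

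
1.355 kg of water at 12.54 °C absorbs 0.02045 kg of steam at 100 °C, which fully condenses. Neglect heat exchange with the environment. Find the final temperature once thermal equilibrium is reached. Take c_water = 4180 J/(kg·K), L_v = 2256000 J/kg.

T_f ≈ 21.9 °C

Sum of m c ΔT and latent-heat terms is zero:
condense steam: −0.02045×2256000 = −46135
  condensate cools 100→T: 0.02045×4180×(T − 100) = 85.48(T − 100)
  original water: 5663.9(T − 12.54)
5749.4 T = 46135 + 8548.1 + 71025 = 125709
T ≈ 21.86 °C, under the boiling point, so the assumption holds.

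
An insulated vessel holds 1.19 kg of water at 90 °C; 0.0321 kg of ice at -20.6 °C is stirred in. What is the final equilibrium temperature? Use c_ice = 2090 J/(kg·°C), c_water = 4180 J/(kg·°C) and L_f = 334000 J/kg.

T_f ≈ 85.3 °C

Conservation of energy gives ΣQ = 0:
warm ice to 0 °C: 0.0321·2090·(0 − (-20.6)) = 1382; melt ice: 0.0321·334000 = 10721; warm the meltwater: 134.18 T; water cools: 1.19·4180·(T − 90) = 4974.2(T − 90)
5108.4 T = 447678 − 12103 = 435575
T ≈ 85.27 °C (positive, so assuming full melt was valid).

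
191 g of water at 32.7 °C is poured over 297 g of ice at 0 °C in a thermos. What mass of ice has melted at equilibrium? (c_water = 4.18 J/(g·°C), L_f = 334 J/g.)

m_melted ≈ 78.2 g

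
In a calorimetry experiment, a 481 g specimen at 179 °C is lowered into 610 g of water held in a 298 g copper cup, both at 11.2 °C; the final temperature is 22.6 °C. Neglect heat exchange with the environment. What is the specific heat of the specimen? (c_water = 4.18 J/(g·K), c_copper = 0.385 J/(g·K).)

c ≈ 0.404 J/(g·K)

Let T be the final temperature. ΣQ_i = 0:
481·c·(22.6 − 179) + 610·4.18·(22.6 − 11.2) + 298·0.385·(22.6 − 11.2) = 0
-75228 c = -30376
c = -30376/-75228 ≈ 0.4038 J/(g·K)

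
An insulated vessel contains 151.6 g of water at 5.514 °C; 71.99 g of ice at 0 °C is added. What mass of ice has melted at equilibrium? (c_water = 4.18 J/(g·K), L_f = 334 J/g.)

Water can give up m c ΔT = 151.6·4.18·5.514 = 3494.2 J before reaching 0 °C.
Melting all 71.99 g of ice would need 71.99·334 = 24045 J.
Since 3494.2 < 24045 J, not all the ice melts; equilibrium is at 0 °C.
m_melt = 3494.2 / L_f = 10.46 g.

m_melted ≈ 10.5 g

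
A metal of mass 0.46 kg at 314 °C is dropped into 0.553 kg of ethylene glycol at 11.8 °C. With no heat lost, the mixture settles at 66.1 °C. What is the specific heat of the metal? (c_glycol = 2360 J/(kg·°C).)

c ≈ 621 J/(kg·°C)

Heat gained plus heat lost sum to zero:
0.46×c×(66.1 − 314) + 0.553×2360×(66.1 − 11.8) = 0
-114.03 c = -70866
c = -70866/-114.03 ≈ 621.4 J/(kg·°C)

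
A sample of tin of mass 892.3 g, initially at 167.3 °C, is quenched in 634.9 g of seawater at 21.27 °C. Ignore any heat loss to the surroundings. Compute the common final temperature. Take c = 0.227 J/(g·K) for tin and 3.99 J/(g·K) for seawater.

Setting the total heat transfer to zero:
892.3×0.227×(T − 167.3) + 634.9×3.99×(T − 21.27) = 0
202.55(T − 167.3) + 2533.3(T − 21.27) = 0
2735.8 T = 87769
T = 87769 / 2735.8 = 32.1 °C

T_f ≈ 32.1 °C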